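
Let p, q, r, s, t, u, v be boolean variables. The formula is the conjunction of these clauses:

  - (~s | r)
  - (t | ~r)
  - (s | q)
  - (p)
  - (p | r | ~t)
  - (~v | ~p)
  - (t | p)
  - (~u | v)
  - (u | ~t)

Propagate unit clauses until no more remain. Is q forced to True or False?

Unit clause (p) sets p = True.
In (~v | ~p), ~p is now false; ~v must hold, so v = False.
From (v | ~u) and v = False: u = False.
(u | ~t) with u = False leaves only ~t, so t = False.
(~r | t) with t = False leaves only ~r, so r = False.
From (~s | r) and r = False: s = False.
From (q | s) and s = False: q = True.

True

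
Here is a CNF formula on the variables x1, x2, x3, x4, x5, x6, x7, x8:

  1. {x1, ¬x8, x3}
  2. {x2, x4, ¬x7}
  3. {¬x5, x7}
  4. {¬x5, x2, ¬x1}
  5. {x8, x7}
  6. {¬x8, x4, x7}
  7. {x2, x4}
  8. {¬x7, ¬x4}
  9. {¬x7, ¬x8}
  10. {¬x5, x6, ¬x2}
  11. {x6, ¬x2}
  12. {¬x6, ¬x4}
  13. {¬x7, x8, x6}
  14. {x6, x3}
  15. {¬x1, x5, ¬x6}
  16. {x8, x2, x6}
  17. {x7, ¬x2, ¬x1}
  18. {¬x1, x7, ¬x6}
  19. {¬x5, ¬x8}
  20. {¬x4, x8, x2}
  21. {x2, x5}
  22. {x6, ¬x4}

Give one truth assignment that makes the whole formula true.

x3 occurs only positively in the remaining clauses — set x3 = True.
Try x1 = False.
Set x2 = True and propagate.
  then x6 is forced to True.
  then x4 is forced to False.
The remaining clauses are satisfied by x5 = False, x7 = True, x8 = False.

x1 = False, x2 = True, x3 = True, x4 = False, x5 = False, x6 = True, x7 = True, x8 = False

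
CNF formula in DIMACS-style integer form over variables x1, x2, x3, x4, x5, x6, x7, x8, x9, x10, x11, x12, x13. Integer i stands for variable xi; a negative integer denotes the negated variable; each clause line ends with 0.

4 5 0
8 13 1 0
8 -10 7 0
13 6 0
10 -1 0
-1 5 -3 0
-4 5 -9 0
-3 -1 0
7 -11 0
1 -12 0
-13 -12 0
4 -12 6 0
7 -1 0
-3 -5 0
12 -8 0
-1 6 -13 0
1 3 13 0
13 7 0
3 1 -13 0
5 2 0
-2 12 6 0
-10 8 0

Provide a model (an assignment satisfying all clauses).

x1=T, x2=T, x3=F, x4=T, x5=T, x6=T, x7=T, x8=T, x9=F, x10=T, x11=F, x12=T, x13=F

Pure literal: x6 appears only positively; assign x6 = True.
x7 occurs only positively in the remaining clauses — set x7 = True.
Try x1 = True.
  then x10 is forced to True.
  then x3 is forced to False.
  then x8 is forced to True.
  then x12 is forced to True.
  then x13 is forced to False.
For the remaining variables, x2 = True, x4 = True, x5 = True, x9 = False, x11 = False works.
Every clause has at least one true literal under this assignment.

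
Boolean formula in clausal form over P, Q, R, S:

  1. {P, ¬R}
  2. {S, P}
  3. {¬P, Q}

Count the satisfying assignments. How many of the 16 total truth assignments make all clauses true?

6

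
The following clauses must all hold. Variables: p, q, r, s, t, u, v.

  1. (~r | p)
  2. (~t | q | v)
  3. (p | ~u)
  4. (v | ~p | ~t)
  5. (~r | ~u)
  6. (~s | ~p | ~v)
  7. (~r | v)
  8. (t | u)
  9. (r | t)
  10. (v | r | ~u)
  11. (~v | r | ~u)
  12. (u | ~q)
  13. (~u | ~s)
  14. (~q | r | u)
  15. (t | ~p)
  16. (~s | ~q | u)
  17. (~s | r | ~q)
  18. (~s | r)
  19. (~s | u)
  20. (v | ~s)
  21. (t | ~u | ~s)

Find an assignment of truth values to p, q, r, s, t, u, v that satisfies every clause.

p=T, q=F, r=T, s=F, t=T, u=F, v=T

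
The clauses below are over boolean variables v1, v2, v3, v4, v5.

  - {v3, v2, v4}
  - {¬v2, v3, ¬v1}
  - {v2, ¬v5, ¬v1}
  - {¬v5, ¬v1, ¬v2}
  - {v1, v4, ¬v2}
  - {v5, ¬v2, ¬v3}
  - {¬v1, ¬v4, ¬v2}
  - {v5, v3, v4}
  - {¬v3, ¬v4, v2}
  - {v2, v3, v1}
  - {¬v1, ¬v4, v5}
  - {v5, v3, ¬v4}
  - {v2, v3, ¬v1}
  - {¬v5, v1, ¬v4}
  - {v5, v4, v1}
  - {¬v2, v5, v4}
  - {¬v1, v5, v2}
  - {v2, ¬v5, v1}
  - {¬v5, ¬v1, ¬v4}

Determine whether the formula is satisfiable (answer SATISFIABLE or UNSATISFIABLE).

v1 = True:
  v2 = True:
    propagation gives v3=True, v5=False; an empty clause results — contradiction.
  v2 = False:
    propagation gives v5=False; an empty clause results — contradiction.
v1 = False:
  v4 = True:
    propagation gives v5=False, v3=True, v2=False; an empty clause results — contradiction.
  v4 = False:
    propagation gives v2=False, v3=True, v5=True; an empty clause results — contradiction.
Every branch closes, so no satisfying assignment exists.

UNSATISFIABLE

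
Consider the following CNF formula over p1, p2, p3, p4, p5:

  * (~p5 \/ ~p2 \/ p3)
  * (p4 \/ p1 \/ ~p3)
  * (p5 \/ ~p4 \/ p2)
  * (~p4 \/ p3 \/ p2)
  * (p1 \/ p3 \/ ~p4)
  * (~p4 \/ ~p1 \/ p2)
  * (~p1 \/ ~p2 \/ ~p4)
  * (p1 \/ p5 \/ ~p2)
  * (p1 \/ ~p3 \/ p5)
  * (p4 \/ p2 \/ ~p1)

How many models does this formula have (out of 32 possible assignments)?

7

The models are:
  p1=0 p2=0 p3=0 p4=0 p5=0
  p1=0 p2=0 p3=0 p4=0 p5=1
  p1=0 p2=0 p3=1 p4=1 p5=1
  p1=0 p2=1 p3=1 p4=1 p5=1
  p1=1 p2=1 p3=0 p4=0 p5=0
  p1=1 p2=1 p3=1 p4=0 p5=0
  p1=1 p2=1 p3=1 p4=0 p5=1
That's 7 in total.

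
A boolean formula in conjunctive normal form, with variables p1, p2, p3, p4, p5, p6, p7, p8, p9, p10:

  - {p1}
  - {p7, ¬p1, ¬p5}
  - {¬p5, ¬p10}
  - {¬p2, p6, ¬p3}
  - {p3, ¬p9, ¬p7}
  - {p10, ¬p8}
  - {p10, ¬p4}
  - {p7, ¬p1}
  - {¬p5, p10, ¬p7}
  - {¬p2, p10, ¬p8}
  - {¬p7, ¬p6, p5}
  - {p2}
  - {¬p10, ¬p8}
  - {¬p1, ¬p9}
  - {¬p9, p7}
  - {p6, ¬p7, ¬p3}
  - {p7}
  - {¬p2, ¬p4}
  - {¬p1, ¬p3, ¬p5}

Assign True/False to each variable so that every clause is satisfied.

Unit propagation: (p1) forces p1 = True.
(p7) is a unit clause, so p7 = True.
The clause (p2) is unit: p2 must be True.
Unit propagation: (¬p9) forces p9 = False.
Unit propagation: (¬p4) forces p4 = False.
p3 occurs only negated in the remaining clauses — set p3 = False.
Pure literal: p8 appears only negated; assign p8 = False.
Set p5 = False and propagate.
  then p6 is forced to False.
p10 is now unconstrained; take p10 = True.
Every clause has at least one true literal under this assignment.

p1=True, p2=True, p3=False, p4=False, p5=False, p6=False, p7=True, p8=False, p9=False, p10=True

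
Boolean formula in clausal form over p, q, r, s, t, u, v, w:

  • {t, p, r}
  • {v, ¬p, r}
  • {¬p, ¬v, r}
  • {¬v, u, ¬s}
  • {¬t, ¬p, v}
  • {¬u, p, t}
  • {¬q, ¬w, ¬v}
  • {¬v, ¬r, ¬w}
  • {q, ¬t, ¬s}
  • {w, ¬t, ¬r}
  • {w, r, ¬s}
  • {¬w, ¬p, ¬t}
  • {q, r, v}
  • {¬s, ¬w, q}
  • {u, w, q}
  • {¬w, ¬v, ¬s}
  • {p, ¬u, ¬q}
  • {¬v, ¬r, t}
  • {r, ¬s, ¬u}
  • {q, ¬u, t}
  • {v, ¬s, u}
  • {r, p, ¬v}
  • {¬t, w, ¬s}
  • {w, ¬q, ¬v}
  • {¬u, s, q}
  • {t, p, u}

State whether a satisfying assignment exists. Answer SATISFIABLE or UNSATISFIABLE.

SATISFIABLE

Try p = True.
Branch on q: take q = True.
Branch on r: take r = True.
The remaining clauses are satisfied by s = False, t = False, u = False, v = False, w = False.
Every clause has at least one true literal under this assignment.
So p = 1, q = 1, r = 1, s = 0, t = 0, u = 0, v = 0, w = 0 is a satisfying assignment.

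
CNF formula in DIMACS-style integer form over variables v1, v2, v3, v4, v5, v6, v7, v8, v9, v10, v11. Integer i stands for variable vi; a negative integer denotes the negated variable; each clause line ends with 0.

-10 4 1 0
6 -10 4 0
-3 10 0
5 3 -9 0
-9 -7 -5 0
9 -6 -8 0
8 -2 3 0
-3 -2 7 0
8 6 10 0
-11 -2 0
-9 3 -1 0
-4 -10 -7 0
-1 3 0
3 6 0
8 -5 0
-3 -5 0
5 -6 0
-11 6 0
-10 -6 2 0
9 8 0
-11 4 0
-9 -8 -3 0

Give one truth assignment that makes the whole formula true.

v1=True, v2=False, v3=True, v4=True, v5=False, v6=False, v7=False, v8=False, v9=True, v10=True, v11=False

v11 occurs only negated in the remaining clauses — set v11 = False.
Branch on v1: take v1 = True.
  then v3 is forced to True.
  then v10 is forced to True.
  then v5 is forced to False.
  then v6 is forced to False.
  then v4 is forced to True.
  then v7 is forced to False.
  then v2 is forced to False.
Try v8 = False.
  then v9 is forced to True.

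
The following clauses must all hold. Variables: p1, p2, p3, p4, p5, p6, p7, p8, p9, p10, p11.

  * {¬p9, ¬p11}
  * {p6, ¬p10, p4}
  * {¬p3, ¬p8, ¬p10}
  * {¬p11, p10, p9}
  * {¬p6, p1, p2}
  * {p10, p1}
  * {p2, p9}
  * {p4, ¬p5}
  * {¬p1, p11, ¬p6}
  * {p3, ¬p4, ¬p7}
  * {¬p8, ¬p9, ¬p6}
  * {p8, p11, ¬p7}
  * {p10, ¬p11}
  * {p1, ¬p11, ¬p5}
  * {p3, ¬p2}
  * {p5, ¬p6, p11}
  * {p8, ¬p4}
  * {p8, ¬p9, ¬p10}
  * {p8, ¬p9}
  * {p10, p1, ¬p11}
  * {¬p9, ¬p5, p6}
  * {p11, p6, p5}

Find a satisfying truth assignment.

p1=T, p2=T, p3=T, p4=T, p5=T, p6=F, p7=F, p8=T, p9=F, p10=F, p11=F

p7 occurs only negated in the remaining clauses — set p7 = False.
Set p1 = True and propagate.
Branch on p2: take p2 = True.
  then p3 is forced to True.
Set p4 = True and propagate.
  then p8 is forced to True.
  then p10 is forced to False.
  then p11 is forced to False.
  then p6 is forced to False.
  then p5 is forced to True.
  then p9 is forced to False.
Every clause has at least one true literal under this assignment.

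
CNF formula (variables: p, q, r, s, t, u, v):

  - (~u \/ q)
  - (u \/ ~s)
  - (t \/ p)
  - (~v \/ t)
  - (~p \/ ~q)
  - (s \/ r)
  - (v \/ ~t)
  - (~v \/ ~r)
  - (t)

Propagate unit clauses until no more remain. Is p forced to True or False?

False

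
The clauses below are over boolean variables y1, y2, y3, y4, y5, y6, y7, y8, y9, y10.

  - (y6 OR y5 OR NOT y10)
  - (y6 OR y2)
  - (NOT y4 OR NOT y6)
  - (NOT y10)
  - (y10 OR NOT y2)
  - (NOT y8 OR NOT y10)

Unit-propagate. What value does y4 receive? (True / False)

False

(NOT y10) stands alone — y10 = False.
In (NOT y2 OR y10), y10 is now false; NOT y2 must hold, so y2 = False.
In (y6 OR y2), y2 is now false; y6 must hold, so y6 = True.
(NOT y6 OR NOT y4) with y6 = True leaves only NOT y4, so y4 = False.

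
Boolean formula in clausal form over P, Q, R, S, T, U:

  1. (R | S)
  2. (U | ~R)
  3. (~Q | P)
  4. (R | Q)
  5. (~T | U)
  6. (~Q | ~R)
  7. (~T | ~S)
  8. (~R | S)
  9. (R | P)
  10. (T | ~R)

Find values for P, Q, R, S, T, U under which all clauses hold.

P = T  Q = T  R = F  S = T  T = F  U = F

Check each clause:
  1. (R | S) — S is true.
  2. (~R | U) — ~R is true.
  3. (~Q | P) — P is true.
  4. (Q | R) — Q is true.
  5. (U | ~T) — ~T is true.
  6. (~Q | ~R) — ~R is true.
  7. (~T | ~S) — ~T is true.
  8. (~R | S) — S is true.
  9. (P | R) — P is true.
  10. (T | ~R) — ~R is true.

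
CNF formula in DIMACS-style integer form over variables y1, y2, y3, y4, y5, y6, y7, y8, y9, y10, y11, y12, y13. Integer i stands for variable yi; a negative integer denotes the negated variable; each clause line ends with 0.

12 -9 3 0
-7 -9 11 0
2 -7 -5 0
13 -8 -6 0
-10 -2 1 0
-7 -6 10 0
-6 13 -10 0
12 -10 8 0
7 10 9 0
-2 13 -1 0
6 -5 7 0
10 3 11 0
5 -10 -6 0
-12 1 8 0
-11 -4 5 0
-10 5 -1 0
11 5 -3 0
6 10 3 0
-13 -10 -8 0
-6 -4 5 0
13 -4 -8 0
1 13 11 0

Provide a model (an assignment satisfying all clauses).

y1=False, y2=False, y3=True, y4=False, y5=False, y6=False, y7=True, y8=True, y9=False, y10=False, y11=True, y12=False, y13=False

Check each clause:
  1. (y12 \/ ~y9 \/ y3) — y3 is true.
  2. (~y7 \/ y11 \/ ~y9) — y11 is true.
  3. (~y7 \/ y2 \/ ~y5) — ~y5 is true.
  4. (~y6 \/ ~y8 \/ y13) — ~y6 is true.
  5. (~y2 \/ y1 \/ ~y10) — ~y2 is true.
  6. (~y6 \/ ~y7 \/ y10) — ~y6 is true.
  7. (y13 \/ ~y6 \/ ~y10) — ~y6 is true.
  8. (y8 \/ ~y10 \/ y12) — y8 is true.
  9. (y7 \/ y10 \/ y9) — y7 is true.
  10. (~y1 \/ ~y2 \/ y13) — ~y1 is true.
  11. (y7 \/ y6 \/ ~y5) — ~y5 is true.
  12. (y11 \/ y3 \/ y10) — y3 is true.
  13. (~y10 \/ ~y6 \/ y5) — ~y6 is true.
  14. (y1 \/ ~y12 \/ y8) — y8 is true.
  15. (~y11 \/ y5 \/ ~y4) — ~y4 is true.
  16. (y5 \/ ~y1 \/ ~y10) — ~y1 is true.
  17. (y5 \/ ~y3 \/ y11) — y11 is true.
  18. (y3 \/ y6 \/ y10) — y3 is true.
  19. (~y10 \/ ~y13 \/ ~y8) — ~y13 is true.
  20. (~y4 \/ ~y6 \/ y5) — ~y6 is true.
  21. (y13 \/ ~y4 \/ ~y8) — ~y4 is true.
  22. (y1 \/ y13 \/ y11) — y11 is true.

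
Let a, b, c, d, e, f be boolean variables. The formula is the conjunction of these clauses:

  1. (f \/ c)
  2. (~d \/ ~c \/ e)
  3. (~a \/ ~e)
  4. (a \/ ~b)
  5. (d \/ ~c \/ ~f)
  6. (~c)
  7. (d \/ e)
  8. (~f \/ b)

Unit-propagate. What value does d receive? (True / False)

True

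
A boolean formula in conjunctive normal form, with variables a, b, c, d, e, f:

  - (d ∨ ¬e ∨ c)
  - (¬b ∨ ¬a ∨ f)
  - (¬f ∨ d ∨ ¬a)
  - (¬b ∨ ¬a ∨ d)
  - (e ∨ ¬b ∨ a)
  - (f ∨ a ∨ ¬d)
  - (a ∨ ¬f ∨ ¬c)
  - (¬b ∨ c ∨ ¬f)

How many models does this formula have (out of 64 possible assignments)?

Case analysis on a and f:
  a=1, f=1: e free; 3 ways for (b,c,d) × 2^1 = 6.
  a=1, f=0: 7 of the 16 assignments to (b,c,d,e) work.
  a=0, f=1: remaining (b,c,d,e) ∈ {(0,0,0,0); (0,0,1,0); (0,0,1,1)} — 3.
  a=0, f=0: remaining (b,c,d,e) ∈ {(0,0,0,0); (0,1,0,0); (0,1,0,1); (1,1,0,1)} — 4.
Total: 6 + 7 + 3 + 4 = 20.

20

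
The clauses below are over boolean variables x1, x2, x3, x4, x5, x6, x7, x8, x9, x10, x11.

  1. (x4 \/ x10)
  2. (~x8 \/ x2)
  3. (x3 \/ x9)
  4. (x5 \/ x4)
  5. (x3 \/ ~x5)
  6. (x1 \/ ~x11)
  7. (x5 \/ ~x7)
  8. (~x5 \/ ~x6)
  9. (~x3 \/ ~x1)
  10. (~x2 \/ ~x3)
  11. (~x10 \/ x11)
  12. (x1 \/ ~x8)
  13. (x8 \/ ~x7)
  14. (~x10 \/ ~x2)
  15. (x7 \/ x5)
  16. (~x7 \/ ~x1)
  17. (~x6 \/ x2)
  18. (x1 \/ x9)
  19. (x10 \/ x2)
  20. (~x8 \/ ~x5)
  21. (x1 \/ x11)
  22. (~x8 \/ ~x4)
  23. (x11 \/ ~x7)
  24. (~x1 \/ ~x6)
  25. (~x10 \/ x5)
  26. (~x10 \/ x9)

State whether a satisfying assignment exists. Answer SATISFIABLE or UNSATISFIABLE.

UNSATISFIABLE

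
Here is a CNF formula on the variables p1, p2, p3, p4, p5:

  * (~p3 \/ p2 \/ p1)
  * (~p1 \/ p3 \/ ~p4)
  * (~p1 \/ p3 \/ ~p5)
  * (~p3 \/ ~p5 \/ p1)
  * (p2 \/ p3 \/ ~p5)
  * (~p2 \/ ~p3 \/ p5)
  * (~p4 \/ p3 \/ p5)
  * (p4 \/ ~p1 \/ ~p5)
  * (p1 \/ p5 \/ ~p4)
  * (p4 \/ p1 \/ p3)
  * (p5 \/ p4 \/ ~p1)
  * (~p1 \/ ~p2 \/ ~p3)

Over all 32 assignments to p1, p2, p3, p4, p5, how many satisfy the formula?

3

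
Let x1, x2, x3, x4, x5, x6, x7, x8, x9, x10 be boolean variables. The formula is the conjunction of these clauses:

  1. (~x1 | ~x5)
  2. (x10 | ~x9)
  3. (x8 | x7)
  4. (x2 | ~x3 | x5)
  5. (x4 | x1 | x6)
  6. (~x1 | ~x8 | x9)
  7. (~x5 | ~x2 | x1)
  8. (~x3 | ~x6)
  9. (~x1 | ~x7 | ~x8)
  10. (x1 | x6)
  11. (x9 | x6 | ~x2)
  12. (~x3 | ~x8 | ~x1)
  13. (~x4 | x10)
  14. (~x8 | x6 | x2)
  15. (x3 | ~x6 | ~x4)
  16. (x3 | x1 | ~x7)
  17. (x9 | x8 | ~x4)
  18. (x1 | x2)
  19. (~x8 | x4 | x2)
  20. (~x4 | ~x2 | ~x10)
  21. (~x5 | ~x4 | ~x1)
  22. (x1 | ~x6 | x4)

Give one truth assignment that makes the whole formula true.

x1 = 1, x2 = 1, x3 = 0, x4 = 0, x5 = 0, x6 = 0, x7 = 0, x8 = 1, x9 = 1, x10 = 1

Branch on x1: take x1 = True.
  then x5 is forced to False.
Set x2 = True and propagate.
For the remaining variables, x3 = False, x4 = False, x6 = False, x7 = False, x8 = True, x9 = True, x10 = True works.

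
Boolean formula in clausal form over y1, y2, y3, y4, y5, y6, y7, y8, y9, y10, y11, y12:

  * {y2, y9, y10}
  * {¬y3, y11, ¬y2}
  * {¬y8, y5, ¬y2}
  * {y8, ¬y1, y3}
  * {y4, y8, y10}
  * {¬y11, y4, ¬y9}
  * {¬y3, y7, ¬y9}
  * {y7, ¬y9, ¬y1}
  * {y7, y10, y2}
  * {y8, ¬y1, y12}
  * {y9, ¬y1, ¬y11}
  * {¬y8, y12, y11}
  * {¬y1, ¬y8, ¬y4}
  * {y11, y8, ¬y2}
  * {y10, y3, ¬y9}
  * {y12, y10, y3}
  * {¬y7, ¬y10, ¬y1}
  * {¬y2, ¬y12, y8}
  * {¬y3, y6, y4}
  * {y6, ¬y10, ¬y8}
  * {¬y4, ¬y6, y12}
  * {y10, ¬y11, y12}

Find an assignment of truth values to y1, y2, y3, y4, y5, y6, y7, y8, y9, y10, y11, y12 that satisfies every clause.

y1=False, y2=True, y3=False, y4=False, y5=True, y6=True, y7=False, y8=True, y9=False, y10=True, y11=True, y12=True

Check each clause:
  1. {y10, y2, y9} — y10 is true.
  2. {¬y3, y11, ¬y2} — y11 is true.
  3. {y5, ¬y8, ¬y2} — y5 is true.
  4. {y3, y8, ¬y1} — y8 is true.
  5. {y4, y8, y10} — y8 is true.
  6. {y4, ¬y11, ¬y9} — ¬y9 is true.
  7. {¬y9, y7, ¬y3} — ¬y9 is true.
  8. {y7, ¬y9, ¬y1} — ¬y9 is true.
  9. {y2, y10, y7} — y10 is true.
  10. {¬y1, y8, y12} — y8 is true.
  11. {y9, ¬y1, ¬y11} — ¬y1 is true.
  12. {¬y8, y12, y11} — y11 is true.
  13. {¬y4, ¬y1, ¬y8} — ¬y4 is true.
  14. {y8, ¬y2, y11} — y8 is true.
  15. {¬y9, y10, y3} — y10 is true.
  16. {y3, y12, y10} — y10 is true.
  17. {¬y7, ¬y1, ¬y10} — ¬y7 is true.
  18. {¬y2, ¬y12, y8} — y8 is true.
  19. {y4, ¬y3, y6} — ¬y3 is true.
  20. {y6, ¬y10, ¬y8} — y6 is true.
  21. {y12, ¬y6, ¬y4} — y12 is true.
  22. {y10, y12, ¬y11} — y10 is true.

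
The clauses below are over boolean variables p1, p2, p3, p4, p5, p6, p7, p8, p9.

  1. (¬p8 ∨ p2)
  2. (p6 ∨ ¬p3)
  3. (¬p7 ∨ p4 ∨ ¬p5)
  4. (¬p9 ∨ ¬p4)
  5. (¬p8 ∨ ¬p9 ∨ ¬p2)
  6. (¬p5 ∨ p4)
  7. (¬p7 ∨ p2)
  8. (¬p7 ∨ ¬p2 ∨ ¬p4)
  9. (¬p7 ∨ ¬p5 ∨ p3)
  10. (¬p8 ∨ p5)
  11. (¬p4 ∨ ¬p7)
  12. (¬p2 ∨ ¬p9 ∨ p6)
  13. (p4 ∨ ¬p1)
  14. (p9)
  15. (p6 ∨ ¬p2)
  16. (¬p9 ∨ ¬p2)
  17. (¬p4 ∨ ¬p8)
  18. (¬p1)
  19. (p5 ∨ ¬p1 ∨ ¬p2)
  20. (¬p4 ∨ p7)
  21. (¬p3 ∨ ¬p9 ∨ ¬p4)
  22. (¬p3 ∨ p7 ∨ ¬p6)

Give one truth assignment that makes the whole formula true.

p1 = False  p2 = False  p3 = False  p4 = False  p5 = False  p6 = False  p7 = False  p8 = False  p9 = True

Check each clause:
  1. (¬p8 ∨ p2) — ¬p8 is true.
  2. (¬p3 ∨ p6) — ¬p3 is true.
  3. (p4 ∨ ¬p7 ∨ ¬p5) — ¬p7 is true.
  4. (¬p9 ∨ ¬p4) — ¬p4 is true.
  5. (¬p9 ∨ ¬p8 ∨ ¬p2) — ¬p8 is true.
  6. (¬p5 ∨ p4) — ¬p5 is true.
  7. (¬p7 ∨ p2) — ¬p7 is true.
  8. (¬p7 ∨ ¬p4 ∨ ¬p2) — ¬p7 is true.
  9. (¬p7 ∨ ¬p5 ∨ p3) — ¬p7 is true.
  10. (¬p8 ∨ p5) — ¬p8 is true.
  11. (¬p4 ∨ ¬p7) — ¬p7 is true.
  12. (p6 ∨ ¬p2 ∨ ¬p9) — ¬p2 is true.
  13. (p4 ∨ ¬p1) — ¬p1 is true.
  14. (p9) — p9 is true.
  15. (p6 ∨ ¬p2) — ¬p2 is true.
  16. (¬p2 ∨ ¬p9) — ¬p2 is true.
  17. (¬p8 ∨ ¬p4) — ¬p8 is true.
  18. (¬p1) — ¬p1 is true.
  19. (¬p2 ∨ p5 ∨ ¬p1) — ¬p1 is true.
  20. (p7 ∨ ¬p4) — ¬p4 is true.
  21. (¬p9 ∨ ¬p3 ∨ ¬p4) — ¬p4 is true.
  22. (¬p6 ∨ ¬p3 ∨ p7) — ¬p6 is true.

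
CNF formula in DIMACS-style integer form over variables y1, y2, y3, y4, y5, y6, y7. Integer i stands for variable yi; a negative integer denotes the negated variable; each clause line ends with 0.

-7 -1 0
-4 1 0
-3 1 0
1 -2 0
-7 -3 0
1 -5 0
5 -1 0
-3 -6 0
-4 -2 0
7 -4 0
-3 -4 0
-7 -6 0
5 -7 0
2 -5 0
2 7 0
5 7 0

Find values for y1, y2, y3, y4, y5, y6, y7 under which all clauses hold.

y1=True  y2=True  y3=False  y4=False  y5=True  y6=True  y7=False

Check each clause:
  1. {¬y7, ¬y1} — ¬y7 is true.
  2. {¬y4, y1} — y1 is true.
  3. {¬y3, y1} — y1 is true.
  4. {y1, ¬y2} — y1 is true.
  5. {¬y3, ¬y7} — ¬y7 is true.
  6. {y1, ¬y5} — y1 is true.
  7. {y5, ¬y1} — y5 is true.
  8. {¬y6, ¬y3} — ¬y3 is true.
  9. {¬y4, ¬y2} — ¬y4 is true.
  10. {¬y4, y7} — ¬y4 is true.
  11. {¬y4, ¬y3} — ¬y4 is true.
  12. {¬y7, ¬y6} — ¬y7 is true.
  13. {y5, ¬y7} — ¬y7 is true.
  14. {y2, ¬y5} — y2 is true.
  15. {y7, y2} — y2 is true.
  16. {y7, y5} — y5 is true.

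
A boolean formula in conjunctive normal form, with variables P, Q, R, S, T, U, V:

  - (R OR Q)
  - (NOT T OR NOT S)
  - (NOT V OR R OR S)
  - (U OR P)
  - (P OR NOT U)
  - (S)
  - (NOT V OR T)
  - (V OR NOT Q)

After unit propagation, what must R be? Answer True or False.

True

(S) stands alone — S = True.
In (NOT T OR NOT S), NOT S is now false; NOT T must hold, so T = False.
(T OR NOT V): since T = False, the clause reduces to (NOT V). V = False.
In (NOT Q OR V), V is now false; NOT Q must hold, so Q = False.
(Q OR R): since Q = False, the clause reduces to (R). R = True.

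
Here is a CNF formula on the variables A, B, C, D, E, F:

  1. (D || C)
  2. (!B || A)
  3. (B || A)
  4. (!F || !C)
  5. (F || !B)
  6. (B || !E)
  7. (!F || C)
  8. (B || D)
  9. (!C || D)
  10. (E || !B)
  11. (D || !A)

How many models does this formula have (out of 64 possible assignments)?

Satisfying assignments:
  A=1 B=0 C=0 D=1 E=0 F=0
  A=1 B=0 C=1 D=1 E=0 F=0
That's 2 in total.

2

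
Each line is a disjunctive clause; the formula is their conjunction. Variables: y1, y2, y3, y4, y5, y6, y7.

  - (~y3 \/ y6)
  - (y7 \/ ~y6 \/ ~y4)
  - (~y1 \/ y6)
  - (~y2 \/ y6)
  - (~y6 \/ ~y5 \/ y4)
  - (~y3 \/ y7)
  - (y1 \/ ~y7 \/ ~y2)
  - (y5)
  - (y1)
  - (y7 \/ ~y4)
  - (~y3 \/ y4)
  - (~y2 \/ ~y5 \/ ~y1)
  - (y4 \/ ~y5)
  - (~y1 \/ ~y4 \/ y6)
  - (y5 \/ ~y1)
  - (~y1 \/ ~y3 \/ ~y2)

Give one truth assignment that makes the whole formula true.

y1 = True, y2 = False, y3 = True, y4 = True, y5 = True, y6 = True, y7 = True

Unit propagation: (y5) forces y5 = True.
Unit propagation: (y1) forces y1 = True.
Unit propagation: (y6) forces y6 = True.
Unit propagation: (y4) forces y4 = True.
The clause (y7) is unit: y7 must be True.
(~y2) is a unit clause, so y2 = False.
y3 is now unconstrained; take y3 = True.
Check each clause:
  1. (~y3 \/ y6) — y6 is true.
  2. (~y4 \/ ~y6 \/ y7) — y7 is true.
  3. (y6 \/ ~y1) — y6 is true.
  4. (y6 \/ ~y2) — y6 is true.
  5. (~y6 \/ y4 \/ ~y5) — y4 is true.
  6. (~y3 \/ y7) — y7 is true.
  7. (y1 \/ ~y2 \/ ~y7) — y1 is true.
  8. (y5) — y5 is true.
  9. (y1) — y1 is true.
  10. (~y4 \/ y7) — y7 is true.
  11. (y4 \/ ~y3) — y4 is true.
  12. (~y5 \/ ~y2 \/ ~y1) — ~y2 is true.
  13. (y4 \/ ~y5) — y4 is true.
  14. (y6 \/ ~y4 \/ ~y1) — y6 is true.
  15. (~y1 \/ y5) — y5 is true.
  16. (~y3 \/ ~y2 \/ ~y1) — ~y2 is true.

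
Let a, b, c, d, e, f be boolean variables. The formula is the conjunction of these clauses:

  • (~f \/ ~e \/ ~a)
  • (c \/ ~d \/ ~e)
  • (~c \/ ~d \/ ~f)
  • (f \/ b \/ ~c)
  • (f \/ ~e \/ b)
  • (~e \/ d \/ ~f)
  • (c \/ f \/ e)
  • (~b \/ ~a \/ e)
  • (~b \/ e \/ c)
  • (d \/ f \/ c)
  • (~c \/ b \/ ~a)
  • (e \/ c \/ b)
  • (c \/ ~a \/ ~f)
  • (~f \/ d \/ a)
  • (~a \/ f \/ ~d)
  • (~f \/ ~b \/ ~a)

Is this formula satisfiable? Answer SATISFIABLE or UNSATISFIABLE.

SATISFIABLE

Set a = False and propagate.
Branch on b: take b = True.
The remaining clauses are satisfied by c = True, d = False, e = False, f = False.
So a=False, b=True, c=True, d=False, e=False, f=False is a satisfying assignment.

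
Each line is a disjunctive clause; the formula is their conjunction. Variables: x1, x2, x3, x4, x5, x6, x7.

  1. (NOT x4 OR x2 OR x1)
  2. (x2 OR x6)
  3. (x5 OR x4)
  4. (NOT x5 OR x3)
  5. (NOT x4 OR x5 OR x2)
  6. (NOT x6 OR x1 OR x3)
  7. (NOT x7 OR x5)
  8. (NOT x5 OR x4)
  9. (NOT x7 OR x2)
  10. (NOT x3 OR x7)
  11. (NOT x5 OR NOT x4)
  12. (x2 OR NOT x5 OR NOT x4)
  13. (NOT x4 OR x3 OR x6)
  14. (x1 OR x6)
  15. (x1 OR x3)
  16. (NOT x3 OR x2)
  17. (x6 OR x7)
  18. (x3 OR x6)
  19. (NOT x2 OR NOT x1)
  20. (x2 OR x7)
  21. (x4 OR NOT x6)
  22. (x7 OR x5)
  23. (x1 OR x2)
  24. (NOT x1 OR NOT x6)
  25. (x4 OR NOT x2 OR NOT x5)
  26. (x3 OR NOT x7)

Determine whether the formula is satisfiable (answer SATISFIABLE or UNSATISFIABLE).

UNSATISFIABLE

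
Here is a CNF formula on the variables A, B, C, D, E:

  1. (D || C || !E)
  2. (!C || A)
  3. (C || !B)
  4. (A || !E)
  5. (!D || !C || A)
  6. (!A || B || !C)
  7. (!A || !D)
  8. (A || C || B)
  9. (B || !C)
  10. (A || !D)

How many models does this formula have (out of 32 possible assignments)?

Satisfying assignments:
  A=1 B=0 C=0 D=0 E=0
  A=1 B=1 C=1 D=0 E=0
  A=1 B=1 C=1 D=0 E=1
That's 3 in total.

3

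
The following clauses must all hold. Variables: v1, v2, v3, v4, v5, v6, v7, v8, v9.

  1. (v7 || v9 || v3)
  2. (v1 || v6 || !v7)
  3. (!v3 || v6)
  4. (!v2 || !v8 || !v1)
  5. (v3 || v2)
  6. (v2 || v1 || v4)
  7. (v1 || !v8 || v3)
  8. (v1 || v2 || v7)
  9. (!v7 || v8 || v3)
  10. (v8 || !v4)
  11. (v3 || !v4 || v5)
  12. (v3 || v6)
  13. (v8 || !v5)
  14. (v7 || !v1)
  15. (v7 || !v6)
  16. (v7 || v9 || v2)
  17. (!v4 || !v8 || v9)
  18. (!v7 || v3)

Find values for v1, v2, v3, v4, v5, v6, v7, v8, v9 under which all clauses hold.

v1=False, v2=True, v3=True, v4=False, v5=True, v6=True, v7=True, v8=True, v9=False

Set v1 = False and propagate.
For the remaining variables, v2 = True, v3 = True, v4 = False, v5 = True, v6 = True, v7 = True, v8 = True, v9 = False works.
Check each clause:
  1. (v9 || v7 || v3) — v3 is true.
  2. (v1 || v6 || !v7) — v6 is true.
  3. (!v3 || v6) — v6 is true.
  4. (!v1 || !v8 || !v2) — !v1 is true.
  5. (v2 || v3) — v2 is true.
  6. (v1 || v2 || v4) — v2 is true.
  7. (v1 || !v8 || v3) — v3 is true.
  8. (v1 || v2 || v7) — v2 is true.
  9. (v8 || !v7 || v3) — v8 is true.
  10. (!v4 || v8) — v8 is true.
  11. (!v4 || v3 || v5) — v3 is true.
  12. (v6 || v3) — v3 is true.
  13. (!v5 || v8) — v8 is true.
  14. (!v1 || v7) — !v1 is true.
  15. (v7 || !v6) — v7 is true.
  16. (v2 || v7 || v9) — v2 is true.
  17. (v9 || !v4 || !v8) — !v4 is true.
  18. (v3 || !v7) — v3 is true.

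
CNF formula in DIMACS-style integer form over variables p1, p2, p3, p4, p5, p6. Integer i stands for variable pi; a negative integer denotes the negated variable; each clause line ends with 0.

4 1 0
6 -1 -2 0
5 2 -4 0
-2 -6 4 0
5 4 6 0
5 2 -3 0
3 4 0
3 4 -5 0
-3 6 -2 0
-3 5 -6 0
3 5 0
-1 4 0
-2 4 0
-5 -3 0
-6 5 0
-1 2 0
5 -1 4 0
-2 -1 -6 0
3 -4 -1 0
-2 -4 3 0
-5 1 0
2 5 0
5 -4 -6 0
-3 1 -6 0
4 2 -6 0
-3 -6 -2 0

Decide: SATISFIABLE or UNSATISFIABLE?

UNSATISFIABLE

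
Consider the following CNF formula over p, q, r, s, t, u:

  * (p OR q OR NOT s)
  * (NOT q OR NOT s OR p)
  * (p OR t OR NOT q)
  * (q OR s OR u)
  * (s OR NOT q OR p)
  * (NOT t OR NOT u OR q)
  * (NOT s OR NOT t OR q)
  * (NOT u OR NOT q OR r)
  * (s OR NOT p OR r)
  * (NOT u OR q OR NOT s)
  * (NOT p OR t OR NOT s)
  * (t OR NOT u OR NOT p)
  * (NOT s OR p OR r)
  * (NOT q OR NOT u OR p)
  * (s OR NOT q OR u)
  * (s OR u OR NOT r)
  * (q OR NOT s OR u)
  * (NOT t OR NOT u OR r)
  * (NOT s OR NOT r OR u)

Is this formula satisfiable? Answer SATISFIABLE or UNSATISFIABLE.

SATISFIABLE

Set p = True and propagate.
Set q = True and propagate.
Try r = True.
For the remaining variables, s = True, t = True, u = True works.
So p=T, q=T, r=T, s=T, t=T, u=T is a satisfying assignment.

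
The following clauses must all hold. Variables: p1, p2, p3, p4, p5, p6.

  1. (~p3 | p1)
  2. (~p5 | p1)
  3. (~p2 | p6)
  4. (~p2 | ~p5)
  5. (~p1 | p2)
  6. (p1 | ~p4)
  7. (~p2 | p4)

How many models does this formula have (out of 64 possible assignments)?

4

The models are:
  p1=0 p2=0 p3=0 p4=0 p5=0 p6=0
  p1=0 p2=0 p3=0 p4=0 p5=0 p6=1
  p1=1 p2=1 p3=0 p4=1 p5=0 p6=1
  p1=1 p2=1 p3=1 p4=1 p5=0 p6=1
That's 4 in total.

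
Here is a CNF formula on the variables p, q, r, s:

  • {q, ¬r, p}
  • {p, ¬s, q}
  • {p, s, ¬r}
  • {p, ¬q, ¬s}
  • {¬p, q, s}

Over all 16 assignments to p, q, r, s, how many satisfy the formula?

8

The models are:
  p=F q=F r=F s=F
  p=F q=T r=F s=F
  p=T q=F r=F s=T
  p=T q=F r=T s=T
  p=T q=T r=F s=F
  p=T q=T r=F s=T
  p=T q=T r=T s=F
  p=T q=T r=T s=T
That's 8 in total.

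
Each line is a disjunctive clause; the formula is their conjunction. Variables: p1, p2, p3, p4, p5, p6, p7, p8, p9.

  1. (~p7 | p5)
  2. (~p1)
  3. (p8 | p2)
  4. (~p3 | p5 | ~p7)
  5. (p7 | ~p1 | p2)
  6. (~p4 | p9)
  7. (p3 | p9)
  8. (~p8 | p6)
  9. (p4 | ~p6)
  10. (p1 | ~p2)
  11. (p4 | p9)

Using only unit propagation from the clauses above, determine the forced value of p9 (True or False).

True

(~p1) stands alone — p1 = False.
(p1 | ~p2) with p1 = False leaves only ~p2, so p2 = False.
(p8 | p2): since p2 = False, the clause reduces to (p8). p8 = True.
(~p8 | p6): since p8 = True, the clause reduces to (p6). p6 = True.
From (p4 | ~p6) and p6 = True: p4 = True.
From (p9 | ~p4) and p4 = True: p9 = True.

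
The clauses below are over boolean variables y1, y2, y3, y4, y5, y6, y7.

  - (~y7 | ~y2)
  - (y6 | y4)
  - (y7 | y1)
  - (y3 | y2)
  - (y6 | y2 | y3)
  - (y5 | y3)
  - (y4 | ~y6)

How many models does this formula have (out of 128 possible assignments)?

18

Case analysis on y2 and y3:
  y2=1, y3=1: remaining (y1,y4,y5,y6,y7) ∈ {(1,1,0,0,0); (1,1,0,1,0); (1,1,1,0,0); (1,1,1,1,0)} — 4.
  y2=1, y3=0: remaining (y1,y4,y5,y6,y7) ∈ {(1,1,1,0,0); (1,1,1,1,0)} — 2.
  y2=0, y3=1: y5, y6 free; 3 ways for (y1,y4,y7) × 2^2 = 12.
  y2=0, y3=0: a clause becomes empty — 0.
Total: 4 + 2 + 12 + 0 = 18.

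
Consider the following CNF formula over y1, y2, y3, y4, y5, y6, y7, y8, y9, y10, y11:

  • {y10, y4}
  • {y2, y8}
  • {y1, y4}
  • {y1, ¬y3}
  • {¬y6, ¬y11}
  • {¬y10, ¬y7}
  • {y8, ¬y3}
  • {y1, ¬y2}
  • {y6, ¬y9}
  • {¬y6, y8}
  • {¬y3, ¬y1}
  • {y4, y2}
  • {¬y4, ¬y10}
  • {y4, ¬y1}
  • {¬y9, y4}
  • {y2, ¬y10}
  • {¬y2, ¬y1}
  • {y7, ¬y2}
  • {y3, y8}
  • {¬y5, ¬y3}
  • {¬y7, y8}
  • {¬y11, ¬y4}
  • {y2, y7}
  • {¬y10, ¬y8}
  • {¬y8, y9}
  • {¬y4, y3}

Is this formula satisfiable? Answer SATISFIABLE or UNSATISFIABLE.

UNSATISFIABLE

y4 = True:
  propagation gives y10=False, y11=False, y3=True, y1=True; an empty clause results — contradiction.
y4 = False:
  propagation gives y10=True, y1=True; an empty clause results — contradiction.
Every branch closes, so no satisfying assignment exists.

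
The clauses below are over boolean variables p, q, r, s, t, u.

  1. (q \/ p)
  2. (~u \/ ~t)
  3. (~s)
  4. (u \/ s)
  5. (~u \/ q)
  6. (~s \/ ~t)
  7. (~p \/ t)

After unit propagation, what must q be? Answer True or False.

(~s) stands alone — s = False.
(s \/ u) with s = False leaves only u, so u = True.
From (~u \/ ~t) and u = True: t = False.
From (q \/ ~u) and u = True: q = True.

True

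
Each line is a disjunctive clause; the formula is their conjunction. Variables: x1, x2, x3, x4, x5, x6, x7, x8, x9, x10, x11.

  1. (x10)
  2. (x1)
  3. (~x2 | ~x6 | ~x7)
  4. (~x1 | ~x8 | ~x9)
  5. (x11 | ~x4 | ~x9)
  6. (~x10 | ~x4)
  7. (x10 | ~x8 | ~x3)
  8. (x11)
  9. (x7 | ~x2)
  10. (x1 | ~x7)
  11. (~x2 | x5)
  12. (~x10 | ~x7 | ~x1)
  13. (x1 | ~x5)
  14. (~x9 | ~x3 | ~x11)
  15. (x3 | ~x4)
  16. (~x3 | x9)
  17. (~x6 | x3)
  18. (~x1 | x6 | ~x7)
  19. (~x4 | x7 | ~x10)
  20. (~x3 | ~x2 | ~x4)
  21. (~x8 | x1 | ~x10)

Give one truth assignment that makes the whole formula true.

x1=T  x2=F  x3=F  x4=F  x5=F  x6=F  x7=F  x8=T  x9=F  x10=T  x11=T

Check each clause:
  1. (x10) — x10 is true.
  2. (x1) — x1 is true.
  3. (~x2 | ~x6 | ~x7) — ~x7 is true.
  4. (~x8 | ~x1 | ~x9) — ~x9 is true.
  5. (~x4 | ~x9 | x11) — x11 is true.
  6. (~x4 | ~x10) — ~x4 is true.
  7. (~x3 | ~x8 | x10) — x10 is true.
  8. (x11) — x11 is true.
  9. (x7 | ~x2) — ~x2 is true.
  10. (x1 | ~x7) — x1 is true.
  11. (x5 | ~x2) — ~x2 is true.
  12. (~x1 | ~x7 | ~x10) — ~x7 is true.
  13. (x1 | ~x5) — x1 is true.
  14. (~x11 | ~x3 | ~x9) — ~x3 is true.
  15. (~x4 | x3) — ~x4 is true.
  16. (x9 | ~x3) — ~x3 is true.
  17. (~x6 | x3) — ~x6 is true.
  18. (~x7 | ~x1 | x6) — ~x7 is true.
  19. (~x10 | ~x4 | x7) — ~x4 is true.
  20. (~x2 | ~x3 | ~x4) — ~x4 is true.
  21. (x1 | ~x10 | ~x8) — x1 is true.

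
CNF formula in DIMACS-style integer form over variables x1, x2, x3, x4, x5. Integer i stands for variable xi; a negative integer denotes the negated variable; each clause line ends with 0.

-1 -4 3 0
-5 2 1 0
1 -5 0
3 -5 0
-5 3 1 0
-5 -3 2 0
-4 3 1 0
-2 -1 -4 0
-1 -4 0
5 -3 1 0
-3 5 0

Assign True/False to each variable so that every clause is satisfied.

x1=1, x2=1, x3=0, x4=0, x5=0

Check each clause:
  1. (~x4 | ~x1 | x3) — ~x4 is true.
  2. (x2 | x1 | ~x5) — x1 is true.
  3. (~x5 | x1) — x1 is true.
  4. (x3 | ~x5) — ~x5 is true.
  5. (~x5 | x1 | x3) — x1 is true.
  6. (~x3 | ~x5 | x2) — x2 is true.
  7. (~x4 | x3 | x1) — x1 is true.
  8. (~x4 | ~x2 | ~x1) — ~x4 is true.
  9. (~x1 | ~x4) — ~x4 is true.
  10. (~x3 | x5 | x1) — x1 is true.
  11. (~x3 | x5) — ~x3 is true.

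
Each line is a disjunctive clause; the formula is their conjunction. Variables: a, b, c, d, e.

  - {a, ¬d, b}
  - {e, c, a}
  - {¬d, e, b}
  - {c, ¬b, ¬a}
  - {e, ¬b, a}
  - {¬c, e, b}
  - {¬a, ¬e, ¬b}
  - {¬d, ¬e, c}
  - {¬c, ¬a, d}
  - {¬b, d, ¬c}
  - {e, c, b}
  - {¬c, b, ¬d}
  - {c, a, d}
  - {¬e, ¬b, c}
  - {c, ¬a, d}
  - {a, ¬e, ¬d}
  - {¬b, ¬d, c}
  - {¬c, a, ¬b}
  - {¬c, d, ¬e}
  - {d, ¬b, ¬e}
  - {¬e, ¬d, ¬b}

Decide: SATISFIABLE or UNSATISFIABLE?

SATISFIABLE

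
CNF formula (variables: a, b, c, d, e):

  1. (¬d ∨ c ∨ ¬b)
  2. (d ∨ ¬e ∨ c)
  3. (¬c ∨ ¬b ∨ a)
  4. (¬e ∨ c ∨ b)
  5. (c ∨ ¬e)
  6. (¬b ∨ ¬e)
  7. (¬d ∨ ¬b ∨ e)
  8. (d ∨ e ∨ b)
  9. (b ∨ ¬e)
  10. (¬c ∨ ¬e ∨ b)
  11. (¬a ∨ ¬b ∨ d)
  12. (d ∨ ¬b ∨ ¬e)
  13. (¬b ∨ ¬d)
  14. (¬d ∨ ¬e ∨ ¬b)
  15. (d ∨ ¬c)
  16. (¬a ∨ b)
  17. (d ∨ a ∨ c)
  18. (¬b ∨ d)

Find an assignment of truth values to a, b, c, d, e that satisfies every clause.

a=False, b=False, c=False, d=True, e=False

Branch on a: take a = False.
Set b = False and propagate.
  then e is forced to False.
  then d is forced to True.
c is now unconstrained; take c = False.
Every clause has at least one true literal under this assignment.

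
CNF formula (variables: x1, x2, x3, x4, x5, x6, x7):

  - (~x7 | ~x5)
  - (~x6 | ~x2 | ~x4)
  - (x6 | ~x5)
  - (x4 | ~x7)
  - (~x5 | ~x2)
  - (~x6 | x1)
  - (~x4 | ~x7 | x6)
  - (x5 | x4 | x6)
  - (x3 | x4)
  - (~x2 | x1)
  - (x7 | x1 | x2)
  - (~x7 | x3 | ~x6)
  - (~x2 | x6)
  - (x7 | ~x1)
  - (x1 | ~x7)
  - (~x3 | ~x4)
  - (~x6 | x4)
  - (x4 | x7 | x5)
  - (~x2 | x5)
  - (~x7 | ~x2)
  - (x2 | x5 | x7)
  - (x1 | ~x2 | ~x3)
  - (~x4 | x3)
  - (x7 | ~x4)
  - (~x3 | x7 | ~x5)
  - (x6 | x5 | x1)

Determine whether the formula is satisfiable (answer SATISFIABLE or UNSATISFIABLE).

x7 = True:
  propagation gives x5=False, x4=True, x6=True, x2=False; an empty clause results — contradiction.
x7 = False:
  propagation gives x1=False, x6=False, x5=False; an empty clause results — contradiction.
Every branch closes, so no satisfying assignment exists.

UNSATISFIABLE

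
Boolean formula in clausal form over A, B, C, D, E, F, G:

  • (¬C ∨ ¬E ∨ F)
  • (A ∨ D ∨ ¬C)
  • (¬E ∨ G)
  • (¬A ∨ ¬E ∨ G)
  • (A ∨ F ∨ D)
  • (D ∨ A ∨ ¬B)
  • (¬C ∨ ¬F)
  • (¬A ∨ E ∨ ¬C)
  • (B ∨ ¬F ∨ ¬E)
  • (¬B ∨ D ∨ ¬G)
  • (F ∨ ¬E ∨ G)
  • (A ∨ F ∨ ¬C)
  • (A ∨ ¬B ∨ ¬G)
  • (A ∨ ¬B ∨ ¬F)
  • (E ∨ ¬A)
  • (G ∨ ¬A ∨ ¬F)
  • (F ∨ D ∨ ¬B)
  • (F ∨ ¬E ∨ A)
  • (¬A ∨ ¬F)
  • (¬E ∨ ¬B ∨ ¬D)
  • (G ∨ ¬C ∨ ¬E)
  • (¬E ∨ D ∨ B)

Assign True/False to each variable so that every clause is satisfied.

A = F, B = F, C = F, D = T, E = F, F = F, G = F

Check each clause:
  1. (F ∨ ¬E ∨ ¬C) — ¬E is true.
  2. (¬C ∨ D ∨ A) — D is true.
  3. (¬E ∨ G) — ¬E is true.
  4. (¬E ∨ G ∨ ¬A) — ¬E is true.
  5. (D ∨ A ∨ F) — D is true.
  6. (A ∨ D ∨ ¬B) — D is true.
  7. (¬C ∨ ¬F) — ¬F is true.
  8. (¬C ∨ E ∨ ¬A) — ¬C is true.
  9. (¬F ∨ B ∨ ¬E) — ¬F is true.
  10. (¬G ∨ D ∨ ¬B) — ¬G is true.
  11. (F ∨ G ∨ ¬E) — ¬E is true.
  12. (A ∨ ¬C ∨ F) — ¬C is true.
  13. (A ∨ ¬B ∨ ¬G) — ¬G is true.
  14. (¬F ∨ A ∨ ¬B) — ¬F is true.
  15. (¬A ∨ E) — ¬A is true.
  16. (¬A ∨ ¬F ∨ G) — ¬F is true.
  17. (D ∨ ¬B ∨ F) — D is true.
  18. (F ∨ A ∨ ¬E) — ¬E is true.
  19. (¬F ∨ ¬A) — ¬F is true.
  20. (¬D ∨ ¬B ∨ ¬E) — ¬E is true.
  21. (¬E ∨ G ∨ ¬C) — ¬E is true.
  22. (D ∨ B ∨ ¬E) — ¬E is true.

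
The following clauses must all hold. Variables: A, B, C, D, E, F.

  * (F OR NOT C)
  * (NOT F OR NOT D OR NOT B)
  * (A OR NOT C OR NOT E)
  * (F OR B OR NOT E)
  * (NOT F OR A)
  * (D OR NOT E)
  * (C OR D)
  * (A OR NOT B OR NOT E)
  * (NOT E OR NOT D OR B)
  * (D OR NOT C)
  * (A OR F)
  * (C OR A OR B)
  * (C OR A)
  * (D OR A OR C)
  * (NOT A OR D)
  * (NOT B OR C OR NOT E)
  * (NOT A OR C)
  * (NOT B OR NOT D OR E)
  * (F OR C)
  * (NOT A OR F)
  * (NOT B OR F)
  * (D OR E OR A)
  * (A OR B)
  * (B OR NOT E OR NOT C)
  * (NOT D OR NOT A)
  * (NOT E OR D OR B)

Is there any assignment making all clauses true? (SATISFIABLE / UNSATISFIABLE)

UNSATISFIABLE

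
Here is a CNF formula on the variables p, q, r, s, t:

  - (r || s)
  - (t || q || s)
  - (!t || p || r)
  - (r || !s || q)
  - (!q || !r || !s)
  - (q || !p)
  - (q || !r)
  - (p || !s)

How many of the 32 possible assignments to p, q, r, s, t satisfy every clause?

6

The models are:
  p=F q=T r=T s=F t=F
  p=F q=T r=T s=F t=T
  p=T q=T r=F s=T t=F
  p=T q=T r=F s=T t=T
  p=T q=T r=T s=F t=F
  p=T q=T r=T s=F t=T
Count: 6.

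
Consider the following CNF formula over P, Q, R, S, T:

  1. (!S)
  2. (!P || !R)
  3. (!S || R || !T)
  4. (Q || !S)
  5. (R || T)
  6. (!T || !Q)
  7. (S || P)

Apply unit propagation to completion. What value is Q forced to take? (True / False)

(!S) stands alone — S = False.
(P || S) with S = False leaves only P, so P = True.
(!R || !P) with P = True leaves only !R, so R = False.
(T || R) with R = False leaves only T, so T = True.
From (!T || !Q) and T = True: Q = False.

False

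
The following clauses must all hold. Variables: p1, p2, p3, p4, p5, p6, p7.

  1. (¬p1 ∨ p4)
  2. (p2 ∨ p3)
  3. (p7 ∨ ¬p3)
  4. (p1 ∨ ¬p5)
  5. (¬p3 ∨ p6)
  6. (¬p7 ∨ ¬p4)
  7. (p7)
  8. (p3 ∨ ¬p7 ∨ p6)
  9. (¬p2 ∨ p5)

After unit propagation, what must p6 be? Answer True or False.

True

(p7) stands alone — p7 = True.
(¬p4 ∨ ¬p7): since p7 = True, the clause reduces to (¬p4). p4 = False.
(¬p1 ∨ p4): since p4 = False, the clause reduces to (¬p1). p1 = False.
From (p1 ∨ ¬p5) and p1 = False: p5 = False.
From (¬p2 ∨ p5) and p5 = False: p2 = False.
(p2 ∨ p3): since p2 = False, the clause reduces to (p3). p3 = True.
From (¬p3 ∨ p6) and p3 = True: p6 = True.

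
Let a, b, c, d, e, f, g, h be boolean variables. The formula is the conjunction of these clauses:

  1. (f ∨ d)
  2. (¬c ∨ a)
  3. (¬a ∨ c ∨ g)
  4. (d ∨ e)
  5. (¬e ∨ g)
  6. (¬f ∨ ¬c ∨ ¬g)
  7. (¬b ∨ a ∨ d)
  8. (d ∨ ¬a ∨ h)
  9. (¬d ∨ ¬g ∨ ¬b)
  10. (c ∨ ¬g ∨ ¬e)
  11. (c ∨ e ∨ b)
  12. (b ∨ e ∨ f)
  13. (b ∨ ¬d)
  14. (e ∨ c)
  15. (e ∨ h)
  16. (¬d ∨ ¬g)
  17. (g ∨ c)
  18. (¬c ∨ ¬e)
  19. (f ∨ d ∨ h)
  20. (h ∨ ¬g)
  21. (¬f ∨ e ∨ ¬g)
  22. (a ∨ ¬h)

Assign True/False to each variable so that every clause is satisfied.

a=True  b=True  c=True  d=True  e=False  f=False  g=False  h=True

Check each clause:
  1. (f ∨ d) — d is true.
  2. (¬c ∨ a) — a is true.
  3. (¬a ∨ g ∨ c) — c is true.
  4. (d ∨ e) — d is true.
  5. (¬e ∨ g) — ¬e is true.
  6. (¬c ∨ ¬f ∨ ¬g) — ¬g is true.
  7. (d ∨ a ∨ ¬b) — a is true.
  8. (¬a ∨ d ∨ h) — h is true.
  9. (¬d ∨ ¬b ∨ ¬g) — ¬g is true.
  10. (¬e ∨ c ∨ ¬g) — c is true.
  11. (e ∨ b ∨ c) — b is true.
  12. (b ∨ f ∨ e) — b is true.
  13. (¬d ∨ b) — b is true.
  14. (e ∨ c) — c is true.
  15. (h ∨ e) — h is true.
  16. (¬d ∨ ¬g) — ¬g is true.
  17. (c ∨ g) — c is true.
  18. (¬c ∨ ¬e) — ¬e is true.
  19. (d ∨ h ∨ f) — h is true.
  20. (h ∨ ¬g) — h is true.
  21. (e ∨ ¬f ∨ ¬g) — ¬g is true.
  22. (a ∨ ¬h) — a is true.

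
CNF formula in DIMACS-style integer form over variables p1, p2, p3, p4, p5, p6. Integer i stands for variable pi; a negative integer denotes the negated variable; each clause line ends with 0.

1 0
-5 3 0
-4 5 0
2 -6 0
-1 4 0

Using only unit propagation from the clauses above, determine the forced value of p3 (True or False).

(p1) stands alone — p1 = True.
In (!p1 || p4), !p1 is now false; p4 must hold, so p4 = True.
In (!p4 || p5), !p4 is now false; p5 must hold, so p5 = True.
From (!p5 || p3) and p5 = True: p3 = True.

True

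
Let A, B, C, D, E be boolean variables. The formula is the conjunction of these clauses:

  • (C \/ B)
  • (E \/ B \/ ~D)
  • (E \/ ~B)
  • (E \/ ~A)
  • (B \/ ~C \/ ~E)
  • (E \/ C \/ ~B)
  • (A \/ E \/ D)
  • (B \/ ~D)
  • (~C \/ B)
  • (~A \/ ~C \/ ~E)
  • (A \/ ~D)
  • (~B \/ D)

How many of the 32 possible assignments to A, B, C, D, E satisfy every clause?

1

Satisfying assignments:
  A=1 B=1 C=0 D=1 E=1
That's 1 in total.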